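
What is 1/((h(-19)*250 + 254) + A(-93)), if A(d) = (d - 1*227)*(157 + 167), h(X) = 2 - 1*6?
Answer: -1/104426 ≈ -9.5762e-6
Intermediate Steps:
h(X) = -4 (h(X) = 2 - 6 = -4)
A(d) = -73548 + 324*d (A(d) = (d - 227)*324 = (-227 + d)*324 = -73548 + 324*d)
1/((h(-19)*250 + 254) + A(-93)) = 1/((-4*250 + 254) + (-73548 + 324*(-93))) = 1/((-1000 + 254) + (-73548 - 30132)) = 1/(-746 - 103680) = 1/(-104426) = -1/104426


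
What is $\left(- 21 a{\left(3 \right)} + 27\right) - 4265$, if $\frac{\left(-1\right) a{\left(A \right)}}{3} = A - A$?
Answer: $-4238$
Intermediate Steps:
$a{\left(A \right)} = 0$ ($a{\left(A \right)} = - 3 \left(A - A\right) = \left(-3\right) 0 = 0$)
$\left(- 21 a{\left(3 \right)} + 27\right) - 4265 = \left(\left(-21\right) 0 + 27\right) - 4265 = \left(0 + 27\right) - 4265 = 27 - 4265 = -4238$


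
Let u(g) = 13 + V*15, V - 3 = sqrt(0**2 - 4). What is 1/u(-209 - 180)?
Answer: 29/2132 - 15*I/2132 ≈ 0.013602 - 0.0070357*I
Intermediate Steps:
V = 3 + 2*I (V = 3 + sqrt(0**2 - 4) = 3 + sqrt(0 - 4) = 3 + sqrt(-4) = 3 + 2*I ≈ 3.0 + 2.0*I)
u(g) = 58 + 30*I (u(g) = 13 + (3 + 2*I)*15 = 13 + (45 + 30*I) = 58 + 30*I)
1/u(-209 - 180) = 1/(58 + 30*I) = (58 - 30*I)/4264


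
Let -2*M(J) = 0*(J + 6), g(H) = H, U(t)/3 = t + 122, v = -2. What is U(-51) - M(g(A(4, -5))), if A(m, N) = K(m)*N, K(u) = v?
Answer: 213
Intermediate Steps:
K(u) = -2
U(t) = 366 + 3*t (U(t) = 3*(t + 122) = 3*(122 + t) = 366 + 3*t)
A(m, N) = -2*N
M(J) = 0 (M(J) = -0*(J + 6) = -0*(6 + J) = -½*0 = 0)
U(-51) - M(g(A(4, -5))) = (366 + 3*(-51)) - 1*0 = (366 - 153) + 0 = 213 + 0 = 213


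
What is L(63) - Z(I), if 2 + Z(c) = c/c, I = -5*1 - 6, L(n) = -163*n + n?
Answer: -10205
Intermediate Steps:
L(n) = -162*n
I = -11 (I = -5 - 6 = -11)
Z(c) = -1 (Z(c) = -2 + c/c = -2 + 1 = -1)
L(63) - Z(I) = -162*63 - 1*(-1) = -10206 + 1 = -10205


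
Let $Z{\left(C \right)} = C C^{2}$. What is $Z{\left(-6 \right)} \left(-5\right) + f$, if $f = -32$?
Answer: $1048$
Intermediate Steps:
$Z{\left(C \right)} = C^{3}$
$Z{\left(-6 \right)} \left(-5\right) + f = \left(-6\right)^{3} \left(-5\right) - 32 = \left(-216\right) \left(-5\right) - 32 = 1080 - 32 = 1048$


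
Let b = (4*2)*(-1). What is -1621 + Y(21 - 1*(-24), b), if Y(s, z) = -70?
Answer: -1691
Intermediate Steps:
b = -8 (b = 8*(-1) = -8)
-1621 + Y(21 - 1*(-24), b) = -1621 - 70 = -1691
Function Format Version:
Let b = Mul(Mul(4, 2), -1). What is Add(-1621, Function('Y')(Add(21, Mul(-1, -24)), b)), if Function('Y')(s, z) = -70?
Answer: -1691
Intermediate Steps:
b = -8 (b = Mul(8, -1) = -8)
Add(-1621, Function('Y')(Add(21, Mul(-1, -24)), b)) = Add(-1621, -70) = -1691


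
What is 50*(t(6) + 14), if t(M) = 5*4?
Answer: 1700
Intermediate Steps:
t(M) = 20
50*(t(6) + 14) = 50*(20 + 14) = 50*34 = 1700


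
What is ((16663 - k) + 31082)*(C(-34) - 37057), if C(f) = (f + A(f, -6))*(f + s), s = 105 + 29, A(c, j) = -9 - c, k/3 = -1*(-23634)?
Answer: 878970249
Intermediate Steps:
k = 70902 (k = 3*(-1*(-23634)) = 3*23634 = 70902)
s = 134
C(f) = -1206 - 9*f (C(f) = (f + (-9 - f))*(f + 134) = -9*(134 + f) = -1206 - 9*f)
((16663 - k) + 31082)*(C(-34) - 37057) = ((16663 - 1*70902) + 31082)*((-1206 - 9*(-34)) - 37057) = ((16663 - 70902) + 31082)*((-1206 + 306) - 37057) = (-54239 + 31082)*(-900 - 37057) = -23157*(-37957) = 878970249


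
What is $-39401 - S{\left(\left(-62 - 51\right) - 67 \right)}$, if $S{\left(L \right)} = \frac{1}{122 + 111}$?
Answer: $- \frac{9180434}{233} \approx -39401.0$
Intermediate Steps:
$S{\left(L \right)} = \frac{1}{233}$
$-39401 - S{\left(\left(-62 - 51\right) - 67 \right)} = -39401 - \frac{1}{233} = - \frac{9180434}{233}$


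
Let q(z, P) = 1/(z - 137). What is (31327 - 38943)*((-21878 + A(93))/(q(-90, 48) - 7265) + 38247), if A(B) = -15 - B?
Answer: -120104815714016/412289 ≈ -2.9131e+8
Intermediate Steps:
q(z, P) = 1/(-137 + z)
(31327 - 38943)*((-21878 + A(93))/(q(-90, 48) - 7265) + 38247) = (31327 - 38943)*((-21878 + (-15 - 1*93))/(1/(-137 - 90) - 7265) + 38247) = -7616*((-21878 + (-15 - 93))/(1/(-227) - 7265) + 38247) = -7616*((-21878 - 108)/(-1/227 - 7265) + 38247) = -7616*(-21986/(-1649156/227) + 38247) = -7616*(-21986*(-227/1649156) + 38247) = -7616*(2495411/824578 + 38247) = -7616*31540130177/824578 = -120104815714016/412289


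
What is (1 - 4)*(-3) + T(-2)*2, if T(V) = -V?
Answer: 13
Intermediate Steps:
(1 - 4)*(-3) + T(-2)*2 = (1 - 4)*(-3) - 1*(-2)*2 = -3*(-3) + 2*2 = 9 + 4 = 13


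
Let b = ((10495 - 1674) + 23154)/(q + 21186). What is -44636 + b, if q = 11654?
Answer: -293162853/6568 ≈ -44635.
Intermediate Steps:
b = 6395/6568 (b = ((10495 - 1674) + 23154)/(11654 + 21186) = (8821 + 23154)/32840 = 31975*(1/32840) = 6395/6568 ≈ 0.97366)
-44636 + b = -44636 + 6395/6568 = -293162853/6568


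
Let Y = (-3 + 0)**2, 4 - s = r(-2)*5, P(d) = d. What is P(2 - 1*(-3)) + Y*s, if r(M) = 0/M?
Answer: 41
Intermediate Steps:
r(M) = 0
s = 4 (s = 4 - 0*5 = 4 - 1*0 = 4 + 0 = 4)
Y = 9 (Y = (-3)**2 = 9)
P(2 - 1*(-3)) + Y*s = (2 - 1*(-3)) + 9*4 = (2 + 3) + 36 = 5 + 36 = 41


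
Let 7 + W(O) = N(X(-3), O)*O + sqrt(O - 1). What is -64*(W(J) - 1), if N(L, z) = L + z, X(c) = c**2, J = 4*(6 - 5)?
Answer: -2816 - 64*sqrt(3) ≈ -2926.9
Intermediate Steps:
J = 4 (J = 4*1 = 4)
W(O) = -7 + sqrt(-1 + O) + O*(9 + O) (W(O) = -7 + (((-3)**2 + O)*O + sqrt(O - 1)) = -7 + ((9 + O)*O + sqrt(-1 + O)) = -7 + (O*(9 + O) + sqrt(-1 + O)) = -7 + (sqrt(-1 + O) + O*(9 + O)) = -7 + sqrt(-1 + O) + O*(9 + O))
-64*(W(J) - 1) = -64*((-7 + sqrt(-1 + 4) + 4*(9 + 4)) - 1) = -64*((-7 + sqrt(3) + 4*13) - 1) = -64*((-7 + sqrt(3) + 52) - 1) = -64*((45 + sqrt(3)) - 1) = -64*(44 + sqrt(3)) = -2816 - 64*sqrt(3)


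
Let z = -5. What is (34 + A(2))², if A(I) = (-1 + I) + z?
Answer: 900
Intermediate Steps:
A(I) = -6 + I (A(I) = (-1 + I) - 5 = -6 + I)
(34 + A(2))² = (34 + (-6 + 2))² = (34 - 4)² = 30² = 900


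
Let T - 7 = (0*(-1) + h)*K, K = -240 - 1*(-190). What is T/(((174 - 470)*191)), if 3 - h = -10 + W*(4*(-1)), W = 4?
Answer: 39/1528 ≈ 0.025524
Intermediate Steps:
K = -50 (K = -240 + 190 = -50)
h = 29 (h = 3 - (-10 + 4*(4*(-1))) = 3 - (-10 + 4*(-4)) = 3 - (-10 - 16) = 3 - 1*(-26) = 3 + 26 = 29)
T = -1443 (T = 7 + (0*(-1) + 29)*(-50) = 7 + (0 + 29)*(-50) = 7 + 29*(-50) = 7 - 1450 = -1443)
T/(((174 - 470)*191)) = -1443*1/(191*(174 - 470)) = -1443/((-296*191)) = -1443/(-56536) = -1443*(-1/56536) = 39/1528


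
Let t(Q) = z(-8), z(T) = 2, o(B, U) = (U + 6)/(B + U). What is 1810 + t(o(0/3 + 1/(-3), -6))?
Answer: 1812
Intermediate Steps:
o(B, U) = (6 + U)/(B + U)
t(Q) = 2
1810 + t(o(0/3 + 1/(-3), -6)) = 1810 + 2 = 1812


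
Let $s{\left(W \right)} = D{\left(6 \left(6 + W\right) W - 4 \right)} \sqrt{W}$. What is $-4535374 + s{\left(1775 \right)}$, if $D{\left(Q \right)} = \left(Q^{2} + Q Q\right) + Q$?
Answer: $-4535374 + 3597716042651390 \sqrt{71} \approx 3.0315 \cdot 10^{16}$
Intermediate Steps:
$D{\left(Q \right)} = Q + 2 Q^{2}$ ($D{\left(Q \right)} = \left(Q^{2} + Q^{2}\right) + Q = 2 Q^{2} + Q = Q + 2 Q^{2}$)
$s{\left(W \right)} = \sqrt{W} \left(-7 + 2 W \left(36 + 6 W\right)\right) \left(-4 + W \left(36 + 6 W\right)\right)$ ($s{\left(W \right)} = \left(6 \left(6 + W\right) W - 4\right) \left(1 + 2 \left(6 \left(6 + W\right) W - 4\right)\right) \sqrt{W} = \left(\left(36 + 6 W\right) W - 4\right) \left(1 + 2 \left(\left(36 + 6 W\right) W - 4\right)\right) \sqrt{W} = \left(W \left(36 + 6 W\right) - 4\right) \left(1 + 2 \left(W \left(36 + 6 W\right) - 4\right)\right) \sqrt{W} = \left(-4 + W \left(36 + 6 W\right)\right) \left(1 + 2 \left(-4 + W \left(36 + 6 W\right)\right)\right) \sqrt{W} = \left(-4 + W \left(36 + 6 W\right)\right) \left(1 + \left(-8 + 2 W \left(36 + 6 W\right)\right)\right) \sqrt{W} = \left(-4 + W \left(36 + 6 W\right)\right) \left(-7 + 2 W \left(36 + 6 W\right)\right) \sqrt{W} = \left(-7 + 2 W \left(36 + 6 W\right)\right) \left(-4 + W \left(36 + 6 W\right)\right) \sqrt{W} = \sqrt{W} \left(-7 + 2 W \left(36 + 6 W\right)\right) \left(-4 + W \left(36 + 6 W\right)\right)$)
$-4535374 + s{\left(1775 \right)} = -4535374 + 2 \sqrt{1775} \left(-7 + 12 \cdot 1775^{2} + 72 \cdot 1775\right) \left(-2 + 3 \cdot 1775^{2} + 18 \cdot 1775\right) = -4535374 + 2 \cdot 5 \sqrt{71} \left(-7 + 12 \cdot 3150625 + 127800\right) \left(-2 + 3 \cdot 3150625 + 31950\right) = -4535374 + 2 \cdot 5 \sqrt{71} \left(-7 + 37807500 + 127800\right) \left(-2 + 9451875 + 31950\right) = -4535374 + 2 \cdot 5 \sqrt{71} \cdot 37935293 \cdot 9483823 = -4535374 + 3597716042651390 \sqrt{71}$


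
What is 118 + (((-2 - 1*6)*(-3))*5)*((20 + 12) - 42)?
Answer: -1082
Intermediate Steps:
118 + (((-2 - 1*6)*(-3))*5)*((20 + 12) - 42) = 118 + (((-2 - 6)*(-3))*5)*(32 - 42) = 118 + (-8*(-3)*5)*(-10) = 118 + (24*5)*(-10) = 118 + 120*(-10) = 118 - 1200 = -1082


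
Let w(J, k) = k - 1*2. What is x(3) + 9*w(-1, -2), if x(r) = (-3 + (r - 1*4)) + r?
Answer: -37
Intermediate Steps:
w(J, k) = -2 + k (w(J, k) = k - 2 = -2 + k)
x(r) = -7 + 2*r (x(r) = (-3 + (r - 4)) + r = (-3 + (-4 + r)) + r = (-7 + r) + r = -7 + 2*r)
x(3) + 9*w(-1, -2) = (-7 + 2*3) + 9*(-2 - 2) = (-7 + 6) + 9*(-4) = -1 - 36 = -37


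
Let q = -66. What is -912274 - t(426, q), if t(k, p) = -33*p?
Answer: -914452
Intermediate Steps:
-912274 - t(426, q) = -912274 - (-33)*(-66) = -912274 - 1*2178 = -912274 - 2178 = -914452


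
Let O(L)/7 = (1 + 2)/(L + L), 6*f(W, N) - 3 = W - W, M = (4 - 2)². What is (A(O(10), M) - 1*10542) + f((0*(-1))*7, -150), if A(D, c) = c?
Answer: -21075/2 ≈ -10538.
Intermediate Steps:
M = 4 (M = 2² = 4)
f(W, N) = ½ (f(W, N) = ½ + (W - W)/6 = ½ + (⅙)*0 = ½ + 0 = ½)
O(L) = 21/(2*L) (O(L) = 7*((1 + 2)/(L + L)) = 7*(3/((2*L))) = 7*(3*(1/(2*L))) = 7*(3/(2*L)) = 21/(2*L))
(A(O(10), M) - 1*10542) + f((0*(-1))*7, -150) = (4 - 1*10542) + ½ = (4 - 10542) + ½ = -10538 + ½ = -21075/2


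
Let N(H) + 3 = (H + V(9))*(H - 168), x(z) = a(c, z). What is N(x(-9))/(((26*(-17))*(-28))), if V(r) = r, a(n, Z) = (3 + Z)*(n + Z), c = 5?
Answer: -4755/12376 ≈ -0.38421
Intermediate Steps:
a(n, Z) = (3 + Z)*(Z + n)
x(z) = 15 + z² + 8*z (x(z) = z² + 3*z + 3*5 + z*5 = z² + 3*z + 15 + 5*z = 15 + z² + 8*z)
N(H) = -3 + (-168 + H)*(9 + H) (N(H) = -3 + (H + 9)*(H - 168) = -3 + (9 + H)*(-168 + H) = -3 + (-168 + H)*(9 + H))
N(x(-9))/(((26*(-17))*(-28))) = (-1515 + (15 + (-9)² + 8*(-9))² - 159*(15 + (-9)² + 8*(-9)))/(((26*(-17))*(-28))) = (-1515 + (15 + 81 - 72)² - 159*(15 + 81 - 72))/((-442*(-28))) = (-1515 + 24² - 159*24)/12376 = (-1515 + 576 - 3816)*(1/12376) = -4755*1/12376 = -4755/12376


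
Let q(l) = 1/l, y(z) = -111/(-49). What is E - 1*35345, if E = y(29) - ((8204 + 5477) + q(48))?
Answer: -115303873/2352 ≈ -49024.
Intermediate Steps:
y(z) = 111/49 (y(z) = -111*(-1/49) = 111/49)
E = -32172433/2352 (E = 111/49 - ((8204 + 5477) + 1/48) = 111/49 - (13681 + 1/48) = 111/49 - 1*656689/48 = 111/49 - 656689/48 = -32172433/2352 ≈ -13679.)
E - 1*35345 = -32172433/2352 - 1*35345 = -32172433/2352 - 35345 = -115303873/2352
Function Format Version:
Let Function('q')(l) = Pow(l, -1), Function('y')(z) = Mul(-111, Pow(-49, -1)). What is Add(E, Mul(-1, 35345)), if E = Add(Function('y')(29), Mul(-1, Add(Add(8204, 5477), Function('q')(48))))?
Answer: Rational(-115303873, 2352) ≈ -49024.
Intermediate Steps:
Function('y')(z) = Rational(111, 49) (Function('y')(z) = Mul(-111, Rational(-1, 49)) = Rational(111, 49))
E = Rational(-32172433, 2352) (E = Add(Rational(111, 49), Mul(-1, Add(Add(8204, 5477), Pow(48, -1)))) = Add(Rational(111, 49), Mul(-1, Add(13681, Rational(1, 48)))) = Add(Rational(111, 49), Mul(-1, Rational(656689, 48))) = Add(Rational(111, 49), Rational(-656689, 48)) = Rational(-32172433, 2352) ≈ -13679.)
Add(E, Mul(-1, 35345)) = Add(Rational(-32172433, 2352), Mul(-1, 35345)) = Add(Rational(-32172433, 2352), -35345) = Rational(-115303873, 2352)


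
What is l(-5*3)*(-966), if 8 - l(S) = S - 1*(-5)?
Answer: -17388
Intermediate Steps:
l(S) = 3 - S (l(S) = 8 - (S - 1*(-5)) = 8 - (S + 5) = 8 - (5 + S) = 8 + (-5 - S) = 3 - S)
l(-5*3)*(-966) = (3 - (-5)*3)*(-966) = (3 - 1*(-15))*(-966) = (3 + 15)*(-966) = 18*(-966) = -17388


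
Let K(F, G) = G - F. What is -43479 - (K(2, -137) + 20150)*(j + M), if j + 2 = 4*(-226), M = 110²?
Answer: -224046613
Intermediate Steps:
M = 12100
j = -906 (j = -2 + 4*(-226) = -2 - 904 = -906)
-43479 - (K(2, -137) + 20150)*(j + M) = -43479 - ((-137 - 1*2) + 20150)*(-906 + 12100) = -43479 - ((-137 - 2) + 20150)*11194 = -43479 - (-139 + 20150)*11194 = -43479 - 20011*11194 = -43479 - 1*224003134 = -43479 - 224003134 = -224046613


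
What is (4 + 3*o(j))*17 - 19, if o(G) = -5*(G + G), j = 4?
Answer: -1991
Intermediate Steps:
o(G) = -10*G
(4 + 3*o(j))*17 - 19 = (4 + 3*(-10*4))*17 - 19 = (4 + 3*(-40))*17 - 19 = (4 - 120)*17 - 19 = -116*17 - 19 = -1972 - 19 = -1991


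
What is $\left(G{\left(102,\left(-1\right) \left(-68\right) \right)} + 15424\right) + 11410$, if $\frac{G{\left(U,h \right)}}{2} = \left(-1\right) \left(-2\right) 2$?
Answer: $26842$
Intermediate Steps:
$G{\left(U,h \right)} = 8$ ($G{\left(U,h \right)} = 2 \left(-1\right) \left(-2\right) 2 = 2 \cdot 2 \cdot 2 = 2 \cdot 4 = 8$)
$\left(G{\left(102,\left(-1\right) \left(-68\right) \right)} + 15424\right) + 11410 = \left(8 + 15424\right) + 11410 = 15432 + 11410 = 26842$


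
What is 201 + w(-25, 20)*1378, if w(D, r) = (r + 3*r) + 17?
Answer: 133867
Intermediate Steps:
w(D, r) = 17 + 4*r (w(D, r) = 4*r + 17 = 17 + 4*r)
201 + w(-25, 20)*1378 = 201 + (17 + 4*20)*1378 = 201 + (17 + 80)*1378 = 201 + 97*1378 = 201 + 133666 = 133867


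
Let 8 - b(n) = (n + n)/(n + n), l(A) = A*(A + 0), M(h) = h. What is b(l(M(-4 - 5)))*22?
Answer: 154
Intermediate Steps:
l(A) = A² (l(A) = A*A = A²)
b(n) = 7 (b(n) = 8 - (n + n)/(n + n) = 8 - 2*n/(2*n) = 8 - 2*n*1/(2*n) = 8 - 1*1 = 8 - 1 = 7)
b(l(M(-4 - 5)))*22 = 7*22 = 154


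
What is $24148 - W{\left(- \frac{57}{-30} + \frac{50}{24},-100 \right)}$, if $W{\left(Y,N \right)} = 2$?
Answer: $24146$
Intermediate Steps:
$24148 - W{\left(- \frac{57}{-30} + \frac{50}{24},-100 \right)} = 24148 - 2 = 24146$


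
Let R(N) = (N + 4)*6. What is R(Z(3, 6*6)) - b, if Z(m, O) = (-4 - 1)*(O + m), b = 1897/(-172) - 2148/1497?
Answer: -97289133/85828 ≈ -1133.5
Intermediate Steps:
b = -1069755/85828 (b = 1897*(-1/172) - 2148*1/1497 = -1897/172 - 716/499 = -1069755/85828 ≈ -12.464)
Z(m, O) = -5*O - 5*m (Z(m, O) = -5*(O + m) = -5*O - 5*m)
R(N) = 24 + 6*N (R(N) = (4 + N)*6 = 24 + 6*N)
R(Z(3, 6*6)) - b = (24 + 6*(-30*6 - 5*3)) - 1*(-1069755/85828) = (24 + 6*(-5*36 - 15)) + 1069755/85828 = (24 + 6*(-180 - 15)) + 1069755/85828 = (24 + 6*(-195)) + 1069755/85828 = (24 - 1170) + 1069755/85828 = -1146 + 1069755/85828 = -97289133/85828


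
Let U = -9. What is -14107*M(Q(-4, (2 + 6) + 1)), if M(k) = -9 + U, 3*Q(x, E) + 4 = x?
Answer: 253926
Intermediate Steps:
Q(x, E) = -4/3 + x/3
M(k) = -18 (M(k) = -9 - 9 = -18)
-14107*M(Q(-4, (2 + 6) + 1)) = -14107*(-18) = 253926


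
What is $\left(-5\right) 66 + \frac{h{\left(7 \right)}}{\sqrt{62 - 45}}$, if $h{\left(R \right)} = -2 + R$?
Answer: $-330 + \frac{5 \sqrt{17}}{17} \approx -328.79$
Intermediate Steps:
$\left(-5\right) 66 + \frac{h{\left(7 \right)}}{\sqrt{62 - 45}} = \left(-5\right) 66 + \frac{-2 + 7}{\sqrt{62 - 45}} = -330 + \frac{5}{\sqrt{17}} = -330 + 5 \frac{\sqrt{17}}{17} = -330 + \frac{5 \sqrt{17}}{17}$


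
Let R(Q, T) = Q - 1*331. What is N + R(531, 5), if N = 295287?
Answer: 295487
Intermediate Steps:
R(Q, T) = -331 + Q (R(Q, T) = Q - 331 = -331 + Q)
N + R(531, 5) = 295287 + (-331 + 531) = 295287 + 200 = 295487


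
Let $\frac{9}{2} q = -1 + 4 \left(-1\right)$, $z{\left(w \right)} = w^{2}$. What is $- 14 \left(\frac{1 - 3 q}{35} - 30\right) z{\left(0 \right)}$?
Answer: $0$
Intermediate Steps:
$q = - \frac{10}{9}$ ($q = \frac{2 \left(-1 + 4 \left(-1\right)\right)}{9} = \frac{2 \left(-1 - 4\right)}{9} = \frac{2}{9} \left(-5\right) = - \frac{10}{9} \approx -1.1111$)
$- 14 \left(\frac{1 - 3 q}{35} - 30\right) z{\left(0 \right)} = - 14 \left(\frac{1 - - \frac{10}{3}}{35} - 30\right) 0^{2} = - 14 \left(\left(1 + \frac{10}{3}\right) \frac{1}{35} - 30\right) 0 = - 14 \left(\frac{13}{3} \cdot \frac{1}{35} - 30\right) 0 = - 14 \left(\frac{13}{105} - 30\right) 0 = \left(-14\right) \left(- \frac{3137}{105}\right) 0 = \frac{6274}{15} \cdot 0 = 0$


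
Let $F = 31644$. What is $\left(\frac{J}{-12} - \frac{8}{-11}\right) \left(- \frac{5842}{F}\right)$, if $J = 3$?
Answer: $- \frac{20447}{232056} \approx -0.088112$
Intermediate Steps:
$\left(\frac{J}{-12} - \frac{8}{-11}\right) \left(- \frac{5842}{F}\right) = \left(\frac{3}{-12} - \frac{8}{-11}\right) \left(- \frac{5842}{31644}\right) = \left(3 \left(- \frac{1}{12}\right) - - \frac{8}{11}\right) \left(\left(-5842\right) \frac{1}{31644}\right) = \left(- \frac{1}{4} + \frac{8}{11}\right) \left(- \frac{2921}{15822}\right) = \frac{21}{44} \left(- \frac{2921}{15822}\right) = - \frac{20447}{232056}$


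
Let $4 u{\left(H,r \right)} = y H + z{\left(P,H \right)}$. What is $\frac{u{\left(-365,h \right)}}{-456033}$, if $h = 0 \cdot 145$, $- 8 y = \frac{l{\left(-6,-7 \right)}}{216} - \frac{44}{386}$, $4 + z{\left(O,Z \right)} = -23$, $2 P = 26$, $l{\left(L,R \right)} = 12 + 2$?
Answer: $\frac{4876429}{304177659264} \approx 1.6032 \cdot 10^{-5}$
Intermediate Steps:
$l{\left(L,R \right)} = 14$
$P = 13$ ($P = \frac{1}{2} \cdot 26 = 13$)
$z{\left(O,Z \right)} = -27$ ($z{\left(O,Z \right)} = -4 - 23 = -27$)
$y = \frac{1025}{166752}$ ($y = - \frac{\frac{14}{216} - \frac{44}{386}}{8} = - \frac{14 \cdot \frac{1}{216} - \frac{22}{193}}{8} = - \frac{\frac{7}{108} - \frac{22}{193}}{8} = \left(- \frac{1}{8}\right) \left(- \frac{1025}{20844}\right) = \frac{1025}{166752} \approx 0.0061469$)
$h = 0$
$u{\left(H,r \right)} = - \frac{27}{4} + \frac{1025 H}{667008}$ ($u{\left(H,r \right)} = \frac{\frac{1025 H}{166752} - 27}{4} = \frac{-27 + \frac{1025 H}{166752}}{4} = - \frac{27}{4} + \frac{1025 H}{667008}$)
$\frac{u{\left(-365,h \right)}}{-456033} = \frac{- \frac{27}{4} + \frac{1025}{667008} \left(-365\right)}{-456033} = \left(- \frac{27}{4} - \frac{374125}{667008}\right) \left(- \frac{1}{456033}\right) = \left(- \frac{4876429}{667008}\right) \left(- \frac{1}{456033}\right) = \frac{4876429}{304177659264}$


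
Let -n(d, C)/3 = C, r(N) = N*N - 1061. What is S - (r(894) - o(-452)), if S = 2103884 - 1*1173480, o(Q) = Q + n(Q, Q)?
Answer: 133133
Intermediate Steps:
r(N) = -1061 + N² (r(N) = N² - 1061 = -1061 + N²)
n(d, C) = -3*C
o(Q) = -2*Q (o(Q) = Q - 3*Q = -2*Q)
S = 930404 (S = 2103884 - 1173480 = 930404)
S - (r(894) - o(-452)) = 930404 - ((-1061 + 894²) - (-2)*(-452)) = 930404 - ((-1061 + 799236) - 1*904) = 930404 - (798175 - 904) = 930404 - 1*797271 = 930404 - 797271 = 133133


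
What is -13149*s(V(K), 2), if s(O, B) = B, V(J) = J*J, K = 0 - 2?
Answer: -26298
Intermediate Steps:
K = -2
V(J) = J**2
-13149*s(V(K), 2) = -13149*2 = -26298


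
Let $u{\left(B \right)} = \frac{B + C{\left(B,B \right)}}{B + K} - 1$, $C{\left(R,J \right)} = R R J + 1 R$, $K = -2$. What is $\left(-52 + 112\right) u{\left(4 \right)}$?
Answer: $2100$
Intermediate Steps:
$C{\left(R,J \right)} = R + J R^{2}$ ($C{\left(R,J \right)} = R^{2} J + R = J R^{2} + R = R + J R^{2}$)
$u{\left(B \right)} = -1 + \frac{B + B \left(1 + B^{2}\right)}{-2 + B}$ ($u{\left(B \right)} = \frac{B + B \left(1 + B B\right)}{B - 2} - 1 = \frac{B + B \left(1 + B^{2}\right)}{-2 + B} - 1 = -1 + \frac{B + B \left(1 + B^{2}\right)}{-2 + B}$)
$\left(-52 + 112\right) u{\left(4 \right)} = \left(-52 + 112\right) \frac{2 + 4 + 4^{3}}{-2 + 4} = 60 \frac{2 + 4 + 64}{2} = 60 \cdot \frac{1}{2} \cdot 70 = 60 \cdot 35 = 2100$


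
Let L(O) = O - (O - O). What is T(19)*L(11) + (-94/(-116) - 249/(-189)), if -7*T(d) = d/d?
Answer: 2033/3654 ≈ 0.55638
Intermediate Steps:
T(d) = -⅐ (T(d) = -d/(7*d) = -⅐*1 = -⅐)
L(O) = O (L(O) = O - 1*0 = O + 0 = O)
T(19)*L(11) + (-94/(-116) - 249/(-189)) = -⅐*11 + (-94/(-116) - 249/(-189)) = -11/7 + (-94*(-1/116) - 249*(-1/189)) = -11/7 + (47/58 + 83/63) = -11/7 + 7775/3654 = 2033/3654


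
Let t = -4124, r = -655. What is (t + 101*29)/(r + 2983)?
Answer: -1195/2328 ≈ -0.51332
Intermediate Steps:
(t + 101*29)/(r + 2983) = (-4124 + 101*29)/(-655 + 2983) = (-4124 + 2929)/2328 = -1195*1/2328 = -1195/2328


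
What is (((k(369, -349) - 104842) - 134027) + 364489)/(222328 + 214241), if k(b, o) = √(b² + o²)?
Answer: 125620/436569 + √257962/436569 ≈ 0.28891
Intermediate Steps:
(((k(369, -349) - 104842) - 134027) + 364489)/(222328 + 214241) = (((√(369² + (-349)²) - 104842) - 134027) + 364489)/(222328 + 214241) = (((√(136161 + 121801) - 104842) - 134027) + 364489)/436569 = (((√257962 - 104842) - 134027) + 364489)*(1/436569) = (((-104842 + √257962) - 134027) + 364489)*(1/436569) = ((-238869 + √257962) + 364489)*(1/436569) = (125620 + √257962)*(1/436569) = 125620/436569 + √257962/436569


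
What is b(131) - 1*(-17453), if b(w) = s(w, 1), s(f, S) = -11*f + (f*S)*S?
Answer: 16143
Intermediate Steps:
s(f, S) = -11*f + f*S**2 (s(f, S) = -11*f + (S*f)*S = -11*f + f*S**2)
b(w) = -10*w (b(w) = w*(-11 + 1**2) = w*(-11 + 1) = w*(-10) = -10*w)
b(131) - 1*(-17453) = -10*131 - 1*(-17453) = -1310 + 17453 = 16143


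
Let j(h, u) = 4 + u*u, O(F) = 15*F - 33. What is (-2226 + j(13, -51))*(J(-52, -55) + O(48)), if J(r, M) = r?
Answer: 240665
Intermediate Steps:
O(F) = -33 + 15*F
j(h, u) = 4 + u**2
(-2226 + j(13, -51))*(J(-52, -55) + O(48)) = (-2226 + (4 + (-51)**2))*(-52 + (-33 + 15*48)) = (-2226 + (4 + 2601))*(-52 + (-33 + 720)) = (-2226 + 2605)*(-52 + 687) = 379*635 = 240665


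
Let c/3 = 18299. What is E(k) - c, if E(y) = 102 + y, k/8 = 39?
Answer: -54483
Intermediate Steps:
k = 312 (k = 8*39 = 312)
c = 54897 (c = 3*18299 = 54897)
E(k) - c = (102 + 312) - 1*54897 = 414 - 54897 = -54483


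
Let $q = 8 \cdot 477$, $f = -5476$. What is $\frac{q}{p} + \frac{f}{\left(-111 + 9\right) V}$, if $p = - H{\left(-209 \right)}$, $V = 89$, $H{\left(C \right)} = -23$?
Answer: $\frac{17383798}{104397} \approx 166.52$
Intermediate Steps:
$q = 3816$
$p = 23$ ($p = \left(-1\right) \left(-23\right) = 23$)
$\frac{q}{p} + \frac{f}{\left(-111 + 9\right) V} = \frac{3816}{23} - \frac{5476}{\left(-111 + 9\right) 89} = 3816 \cdot \frac{1}{23} - \frac{5476}{\left(-102\right) 89} = \frac{3816}{23} - \frac{5476}{-9078} = \frac{3816}{23} - - \frac{2738}{4539} = \frac{3816}{23} + \frac{2738}{4539} = \frac{17383798}{104397}$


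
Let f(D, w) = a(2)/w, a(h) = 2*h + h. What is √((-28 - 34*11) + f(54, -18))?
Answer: I*√3621/3 ≈ 20.058*I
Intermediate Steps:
a(h) = 3*h
f(D, w) = 6/w (f(D, w) = (3*2)/w = 6/w)
√((-28 - 34*11) + f(54, -18)) = √((-28 - 34*11) + 6/(-18)) = √((-28 - 374) + 6*(-1/18)) = √(-402 - ⅓) = √(-1207/3) = I*√3621/3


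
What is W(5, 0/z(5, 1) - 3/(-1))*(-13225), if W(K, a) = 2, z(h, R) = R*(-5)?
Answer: -26450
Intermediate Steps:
z(h, R) = -5*R
W(5, 0/z(5, 1) - 3/(-1))*(-13225) = 2*(-13225) = -26450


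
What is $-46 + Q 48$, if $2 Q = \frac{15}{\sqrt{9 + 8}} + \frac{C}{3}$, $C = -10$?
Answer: $-126 + \frac{360 \sqrt{17}}{17} \approx -38.687$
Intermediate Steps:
$Q = - \frac{5}{3} + \frac{15 \sqrt{17}}{34}$ ($Q = \frac{\frac{15}{\sqrt{9 + 8}} - \frac{10}{3}}{2} = \frac{\frac{15}{\sqrt{17}} - \frac{10}{3}}{2} = \frac{15 \frac{\sqrt{17}}{17} - \frac{10}{3}}{2} = \frac{\frac{15 \sqrt{17}}{17} - \frac{10}{3}}{2} = \frac{- \frac{10}{3} + \frac{15 \sqrt{17}}{17}}{2} = - \frac{5}{3} + \frac{15 \sqrt{17}}{34} \approx 0.15235$)
$-46 + Q 48 = -46 + \left(- \frac{5}{3} + \frac{15 \sqrt{17}}{34}\right) 48 = -46 - \left(80 - \frac{360 \sqrt{17}}{17}\right) = -126 + \frac{360 \sqrt{17}}{17}$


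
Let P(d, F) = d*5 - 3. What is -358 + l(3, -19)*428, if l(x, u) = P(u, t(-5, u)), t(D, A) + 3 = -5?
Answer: -42302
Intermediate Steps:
t(D, A) = -8 (t(D, A) = -3 - 5 = -8)
P(d, F) = -3 + 5*d (P(d, F) = 5*d - 3 = -3 + 5*d)
l(x, u) = -3 + 5*u
-358 + l(3, -19)*428 = -358 + (-3 + 5*(-19))*428 = -358 + (-3 - 95)*428 = -358 - 98*428 = -358 - 41944 = -42302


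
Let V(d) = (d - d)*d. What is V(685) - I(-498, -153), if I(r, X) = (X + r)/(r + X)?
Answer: -1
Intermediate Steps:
I(r, X) = 1 (I(r, X) = (X + r)/(X + r) = 1)
V(d) = 0 (V(d) = 0*d = 0)
V(685) - I(-498, -153) = 0 - 1*1 = 0 - 1 = -1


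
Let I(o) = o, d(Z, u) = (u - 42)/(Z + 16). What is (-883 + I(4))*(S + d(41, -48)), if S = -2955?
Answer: 49377825/19 ≈ 2.5988e+6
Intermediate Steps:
d(Z, u) = (-42 + u)/(16 + Z)
(-883 + I(4))*(S + d(41, -48)) = (-883 + 4)*(-2955 + (-42 - 48)/(16 + 41)) = -879*(-2955 - 90/57) = -879*(-2955 + (1/57)*(-90)) = -879*(-2955 - 30/19) = -879*(-56175/19) = 49377825/19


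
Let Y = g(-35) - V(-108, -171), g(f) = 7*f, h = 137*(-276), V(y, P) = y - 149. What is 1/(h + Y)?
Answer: -1/37800 ≈ -2.6455e-5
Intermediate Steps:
V(y, P) = -149 + y
h = -37812
Y = 12 (Y = 7*(-35) - (-149 - 108) = -245 - 1*(-257) = -245 + 257 = 12)
1/(h + Y) = 1/(-37812 + 12) = 1/(-37800) = -1/37800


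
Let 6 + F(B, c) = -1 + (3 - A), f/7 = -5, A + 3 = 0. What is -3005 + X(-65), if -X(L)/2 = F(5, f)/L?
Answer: -195327/65 ≈ -3005.0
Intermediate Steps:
A = -3 (A = -3 + 0 = -3)
f = -35 (f = 7*(-5) = -35)
F(B, c) = -1 (F(B, c) = -6 + (-1 + (3 - 1*(-3))) = -6 + (-1 + (3 + 3)) = -6 + (-1 + 6) = -6 + 5 = -1)
X(L) = 2/L (X(L) = -(-2)/L = 2/L)
-3005 + X(-65) = -3005 + 2/(-65) = -3005 + 2*(-1/65) = -3005 - 2/65 = -195327/65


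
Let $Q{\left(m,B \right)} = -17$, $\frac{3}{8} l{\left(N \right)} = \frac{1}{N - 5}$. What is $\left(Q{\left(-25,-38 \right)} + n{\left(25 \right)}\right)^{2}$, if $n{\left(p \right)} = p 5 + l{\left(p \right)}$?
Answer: $\frac{2630884}{225} \approx 11693.0$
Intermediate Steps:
$l{\left(N \right)} = \frac{8}{3 \left(-5 + N\right)}$ ($l{\left(N \right)} = \frac{8}{3 \left(N - 5\right)} = \frac{8}{3 \left(-5 + N\right)}$)
$n{\left(p \right)} = 5 p + \frac{8}{3 \left(-5 + p\right)}$ ($n{\left(p \right)} = p 5 + \frac{8}{3 \left(-5 + p\right)} = 5 p + \frac{8}{3 \left(-5 + p\right)}$)
$\left(Q{\left(-25,-38 \right)} + n{\left(25 \right)}\right)^{2} = \left(-17 + \frac{8 + 15 \cdot 25 \left(-5 + 25\right)}{3 \left(-5 + 25\right)}\right)^{2} = \left(-17 + \frac{8 + 15 \cdot 25 \cdot 20}{3 \cdot 20}\right)^{2} = \left(-17 + \frac{1}{3} \cdot \frac{1}{20} \left(8 + 7500\right)\right)^{2} = \left(-17 + \frac{1}{3} \cdot \frac{1}{20} \cdot 7508\right)^{2} = \left(-17 + \frac{1877}{15}\right)^{2} = \left(\frac{1622}{15}\right)^{2} = \frac{2630884}{225}$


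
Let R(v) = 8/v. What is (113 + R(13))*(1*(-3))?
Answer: -4431/13 ≈ -340.85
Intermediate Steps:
(113 + R(13))*(1*(-3)) = (113 + 8/13)*(1*(-3)) = (113 + 8*(1/13))*(-3) = (113 + 8/13)*(-3) = (1477/13)*(-3) = -4431/13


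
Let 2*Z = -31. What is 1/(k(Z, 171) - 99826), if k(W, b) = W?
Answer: -2/199683 ≈ -1.0016e-5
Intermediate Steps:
Z = -31/2 (Z = (½)*(-31) = -31/2 ≈ -15.500)
1/(k(Z, 171) - 99826) = 1/(-31/2 - 99826) = 1/(-199683/2) = -2/199683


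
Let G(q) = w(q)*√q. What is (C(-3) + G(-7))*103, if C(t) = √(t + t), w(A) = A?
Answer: 103*I*(√6 - 7*√7) ≈ -1655.3*I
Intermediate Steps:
G(q) = q^(3/2) (G(q) = q*√q = q^(3/2))
C(t) = √2*√t (C(t) = √(2*t) = √2*√t)
(C(-3) + G(-7))*103 = (√2*√(-3) + (-7)^(3/2))*103 = (√2*(I*√3) - 7*I*√7)*103 = (I*√6 - 7*I*√7)*103 = -721*I*√7 + 103*I*√6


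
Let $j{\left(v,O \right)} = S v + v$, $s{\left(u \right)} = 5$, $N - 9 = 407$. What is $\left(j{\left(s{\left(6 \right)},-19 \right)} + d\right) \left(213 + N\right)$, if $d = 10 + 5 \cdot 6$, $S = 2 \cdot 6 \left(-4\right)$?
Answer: $-122655$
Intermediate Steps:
$N = 416$ ($N = 9 + 407 = 416$)
$S = -48$ ($S = 12 \left(-4\right) = -48$)
$d = 40$ ($d = 10 + 30 = 40$)
$j{\left(v,O \right)} = - 47 v$ ($j{\left(v,O \right)} = - 48 v + v = - 47 v$)
$\left(j{\left(s{\left(6 \right)},-19 \right)} + d\right) \left(213 + N\right) = \left(\left(-47\right) 5 + 40\right) \left(213 + 416\right) = \left(-235 + 40\right) 629 = \left(-195\right) 629 = -122655$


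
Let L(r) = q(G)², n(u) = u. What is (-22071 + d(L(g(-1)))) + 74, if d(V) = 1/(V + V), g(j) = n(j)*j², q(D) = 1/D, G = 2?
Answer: -21995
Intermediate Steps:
g(j) = j³ (g(j) = j*j² = j³)
L(r) = ¼ (L(r) = (1/2)² = (½)² = ¼)
d(V) = 1/(2*V)
(-22071 + d(L(g(-1)))) + 74 = (-22071 + 1/(2*(¼))) + 74 = (-22071 + (½)*4) + 74 = (-22071 + 2) + 74 = -22069 + 74 = -21995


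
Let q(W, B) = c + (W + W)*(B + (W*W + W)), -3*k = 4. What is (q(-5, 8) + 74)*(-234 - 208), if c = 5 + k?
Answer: 268294/3 ≈ 89431.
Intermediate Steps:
k = -4/3 (k = -1/3*4 = -4/3 ≈ -1.3333)
c = 11/3 (c = 5 - 4/3 = 11/3 ≈ 3.6667)
q(W, B) = 11/3 + 2*W*(B + W + W**2) (q(W, B) = 11/3 + (W + W)*(B + (W*W + W)) = 11/3 + (2*W)*(B + (W**2 + W)) = 11/3 + (2*W)*(B + (W + W**2)) = 11/3 + (2*W)*(B + W + W**2) = 11/3 + 2*W*(B + W + W**2))
(q(-5, 8) + 74)*(-234 - 208) = ((11/3 + 2*(-5)**2 + 2*(-5)**3 + 2*8*(-5)) + 74)*(-234 - 208) = ((11/3 + 2*25 + 2*(-125) - 80) + 74)*(-442) = ((11/3 + 50 - 250 - 80) + 74)*(-442) = (-829/3 + 74)*(-442) = -607/3*(-442) = 268294/3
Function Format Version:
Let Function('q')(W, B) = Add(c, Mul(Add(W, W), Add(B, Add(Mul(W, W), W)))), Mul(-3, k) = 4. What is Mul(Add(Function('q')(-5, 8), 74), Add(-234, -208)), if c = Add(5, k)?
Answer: Rational(268294, 3) ≈ 89431.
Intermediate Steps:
k = Rational(-4, 3) (k = Mul(Rational(-1, 3), 4) = Rational(-4, 3) ≈ -1.3333)
c = Rational(11, 3) (c = Add(5, Rational(-4, 3)) = Rational(11, 3) ≈ 3.6667)
Function('q')(W, B) = Add(Rational(11, 3), Mul(2, W, Add(B, W, Pow(W, 2)))) (Function('q')(W, B) = Add(Rational(11, 3), Mul(Add(W, W), Add(B, Add(Mul(W, W), W)))) = Add(Rational(11, 3), Mul(Mul(2, W), Add(B, Add(Pow(W, 2), W)))) = Add(Rational(11, 3), Mul(Mul(2, W), Add(B, Add(W, Pow(W, 2))))) = Add(Rational(11, 3), Mul(Mul(2, W), Add(B, W, Pow(W, 2)))) = Add(Rational(11, 3), Mul(2, W, Add(B, W, Pow(W, 2)))))
Mul(Add(Function('q')(-5, 8), 74), Add(-234, -208)) = Mul(Add(Add(Rational(11, 3), Mul(2, Pow(-5, 2)), Mul(2, Pow(-5, 3)), Mul(2, 8, -5)), 74), Add(-234, -208)) = Mul(Add(Add(Rational(11, 3), Mul(2, 25), Mul(2, -125), -80), 74), -442) = Mul(Add(Add(Rational(11, 3), 50, -250, -80), 74), -442) = Mul(Add(Rational(-829, 3), 74), -442) = Mul(Rational(-607, 3), -442) = Rational(268294, 3)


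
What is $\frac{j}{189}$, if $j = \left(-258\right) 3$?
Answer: $- \frac{86}{21} \approx -4.0952$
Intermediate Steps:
$j = -774$
$\frac{j}{189} = - \frac{774}{189} = \left(-774\right) \frac{1}{189} = - \frac{86}{21}$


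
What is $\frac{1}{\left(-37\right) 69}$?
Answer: $- \frac{1}{2553} \approx -0.0003917$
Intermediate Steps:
$\frac{1}{\left(-37\right) 69} = \frac{1}{-2553} = - \frac{1}{2553}$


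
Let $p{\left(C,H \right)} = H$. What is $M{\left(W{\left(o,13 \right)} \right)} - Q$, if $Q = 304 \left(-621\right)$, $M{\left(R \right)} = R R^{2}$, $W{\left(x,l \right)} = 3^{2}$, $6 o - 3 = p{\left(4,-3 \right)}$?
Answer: $189513$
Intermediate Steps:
$o = 0$ ($o = \frac{1}{2} + \frac{1}{6} \left(-3\right) = \frac{1}{2} - \frac{1}{2} = 0$)
$W{\left(x,l \right)} = 9$
$M{\left(R \right)} = R^{3}$
$Q = -188784$
$M{\left(W{\left(o,13 \right)} \right)} - Q = 9^{3} - -188784 = 729 + 188784 = 189513$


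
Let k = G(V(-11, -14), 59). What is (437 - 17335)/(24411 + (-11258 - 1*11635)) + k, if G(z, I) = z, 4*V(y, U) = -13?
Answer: -43663/3036 ≈ -14.382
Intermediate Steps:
V(y, U) = -13/4 (V(y, U) = (¼)*(-13) = -13/4)
k = -13/4 ≈ -3.2500
(437 - 17335)/(24411 + (-11258 - 1*11635)) + k = (437 - 17335)/(24411 + (-11258 - 1*11635)) - 13/4 = -16898/(24411 + (-11258 - 11635)) - 13/4 = -16898/(24411 - 22893) - 13/4 = -16898/1518 - 13/4 = -16898*1/1518 - 13/4 = -8449/759 - 13/4 = -43663/3036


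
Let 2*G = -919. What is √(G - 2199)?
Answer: I*√10634/2 ≈ 51.561*I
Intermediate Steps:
G = -919/2 (G = (½)*(-919) = -919/2 ≈ -459.50)
√(G - 2199) = √(-919/2 - 2199) = √(-5317/2) = I*√10634/2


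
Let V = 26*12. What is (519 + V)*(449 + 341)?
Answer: 656490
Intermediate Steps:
V = 312
(519 + V)*(449 + 341) = (519 + 312)*(449 + 341) = 831*790 = 656490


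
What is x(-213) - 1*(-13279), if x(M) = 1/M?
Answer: 2828426/213 ≈ 13279.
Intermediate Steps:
x(-213) - 1*(-13279) = 1/(-213) - 1*(-13279) = -1/213 + 13279 = 2828426/213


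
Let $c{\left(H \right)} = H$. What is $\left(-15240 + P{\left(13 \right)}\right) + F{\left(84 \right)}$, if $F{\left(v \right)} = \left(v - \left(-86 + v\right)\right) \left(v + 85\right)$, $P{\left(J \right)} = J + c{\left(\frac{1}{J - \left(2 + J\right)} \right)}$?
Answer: $- \frac{1387}{2} \approx -693.5$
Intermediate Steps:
$P{\left(J \right)} = - \frac{1}{2} + J$ ($P{\left(J \right)} = J + \frac{1}{J - \left(2 + J\right)} = J + \frac{1}{-2} = J - \frac{1}{2} = - \frac{1}{2} + J$)
$F{\left(v \right)} = 7310 + 86 v$ ($F{\left(v \right)} = 86 \left(85 + v\right) = 7310 + 86 v$)
$\left(-15240 + P{\left(13 \right)}\right) + F{\left(84 \right)} = \left(-15240 + \left(- \frac{1}{2} + 13\right)\right) + \left(7310 + 86 \cdot 84\right) = \left(-15240 + \frac{25}{2}\right) + \left(7310 + 7224\right) = - \frac{30455}{2} + 14534 = - \frac{1387}{2}$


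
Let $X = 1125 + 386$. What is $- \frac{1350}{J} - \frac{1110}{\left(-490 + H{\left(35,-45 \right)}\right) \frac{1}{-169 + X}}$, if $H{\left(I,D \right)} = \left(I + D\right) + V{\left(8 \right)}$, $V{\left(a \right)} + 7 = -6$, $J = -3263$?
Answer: $\frac{1620440870}{557973} \approx 2904.2$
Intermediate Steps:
$V{\left(a \right)} = -13$ ($V{\left(a \right)} = -7 - 6 = -13$)
$X = 1511$
$H{\left(I,D \right)} = -13 + D + I$ ($H{\left(I,D \right)} = \left(I + D\right) - 13 = \left(D + I\right) - 13 = -13 + D + I$)
$- \frac{1350}{J} - \frac{1110}{\left(-490 + H{\left(35,-45 \right)}\right) \frac{1}{-169 + X}} = - \frac{1350}{-3263} - \frac{1110}{\left(-490 - 23\right) \frac{1}{-169 + 1511}} = \left(-1350\right) \left(- \frac{1}{3263}\right) - \frac{1110}{\left(-490 - 23\right) \frac{1}{1342}} = \frac{1350}{3263} - \frac{1110}{\left(-513\right) \frac{1}{1342}} = \frac{1350}{3263} - \frac{1110}{- \frac{513}{1342}} = \frac{1350}{3263} - - \frac{496540}{171} = \frac{1350}{3263} + \frac{496540}{171} = \frac{1620440870}{557973}$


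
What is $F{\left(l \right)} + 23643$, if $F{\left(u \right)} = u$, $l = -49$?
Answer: $23594$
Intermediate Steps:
$F{\left(l \right)} + 23643 = -49 + 23643 = 23594$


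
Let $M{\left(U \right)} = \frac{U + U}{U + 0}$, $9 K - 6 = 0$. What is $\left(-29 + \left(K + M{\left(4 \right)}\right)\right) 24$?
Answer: $-632$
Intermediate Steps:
$K = \frac{2}{3}$ ($K = \frac{2}{3} + \frac{1}{9} \cdot 0 = \frac{2}{3} + 0 = \frac{2}{3} \approx 0.66667$)
$M{\left(U \right)} = 2$ ($M{\left(U \right)} = \frac{2 U}{U} = 2$)
$\left(-29 + \left(K + M{\left(4 \right)}\right)\right) 24 = \left(-29 + \left(\frac{2}{3} + 2\right)\right) 24 = \left(-29 + \frac{8}{3}\right) 24 = \left(- \frac{79}{3}\right) 24 = -632$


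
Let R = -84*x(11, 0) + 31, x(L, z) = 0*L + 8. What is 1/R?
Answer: -1/641 ≈ -0.0015601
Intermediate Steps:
x(L, z) = 8 (x(L, z) = 0 + 8 = 8)
R = -641 (R = -84*8 + 31 = -672 + 31 = -641)
1/R = 1/(-641) = -1/641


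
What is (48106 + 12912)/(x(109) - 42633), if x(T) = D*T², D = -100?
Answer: -61018/1230733 ≈ -0.049579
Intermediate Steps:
x(T) = -100*T²
(48106 + 12912)/(x(109) - 42633) = (48106 + 12912)/(-100*109² - 42633) = 61018/(-100*11881 - 42633) = 61018/(-1188100 - 42633) = 61018/(-1230733) = 61018*(-1/1230733) = -61018/1230733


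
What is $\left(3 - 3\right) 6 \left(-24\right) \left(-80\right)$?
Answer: $0$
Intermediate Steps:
$\left(3 - 3\right) 6 \left(-24\right) \left(-80\right) = 0 \cdot 6 \left(-24\right) \left(-80\right) = 0 \left(-24\right) \left(-80\right) = 0 \left(-80\right) = 0$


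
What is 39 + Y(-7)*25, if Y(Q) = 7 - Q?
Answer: 389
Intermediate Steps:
39 + Y(-7)*25 = 39 + (7 - 1*(-7))*25 = 39 + (7 + 7)*25 = 39 + 14*25 = 39 + 350 = 389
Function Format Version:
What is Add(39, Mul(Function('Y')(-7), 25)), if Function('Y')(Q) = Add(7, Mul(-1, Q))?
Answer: 389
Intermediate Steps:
Add(39, Mul(Function('Y')(-7), 25)) = Add(39, Mul(Add(7, Mul(-1, -7)), 25)) = Add(39, Mul(Add(7, 7), 25)) = Add(39, Mul(14, 25)) = Add(39, 350) = 389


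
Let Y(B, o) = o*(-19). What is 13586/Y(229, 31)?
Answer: -13586/589 ≈ -23.066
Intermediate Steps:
Y(B, o) = -19*o
13586/Y(229, 31) = 13586/((-19*31)) = 13586/(-589) = 13586*(-1/589) = -13586/589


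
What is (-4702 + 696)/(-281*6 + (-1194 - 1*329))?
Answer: 4006/3209 ≈ 1.2484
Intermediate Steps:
(-4702 + 696)/(-281*6 + (-1194 - 1*329)) = -4006/(-1686 + (-1194 - 329)) = -4006/(-1686 - 1523) = -4006/(-3209) = -4006*(-1/3209) = 4006/3209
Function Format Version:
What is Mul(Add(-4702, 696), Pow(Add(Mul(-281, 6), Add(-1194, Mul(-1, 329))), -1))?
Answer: Rational(4006, 3209) ≈ 1.2484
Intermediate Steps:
Mul(Add(-4702, 696), Pow(Add(Mul(-281, 6), Add(-1194, Mul(-1, 329))), -1)) = Mul(-4006, Pow(Add(-1686, Add(-1194, -329)), -1)) = Mul(-4006, Pow(Add(-1686, -1523), -1)) = Mul(-4006, Pow(-3209, -1)) = Mul(-4006, Rational(-1, 3209)) = Rational(4006, 3209)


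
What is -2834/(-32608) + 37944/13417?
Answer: 637650865/218750768 ≈ 2.9150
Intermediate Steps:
-2834/(-32608) + 37944/13417 = -2834*(-1/32608) + 37944*(1/13417) = 1417/16304 + 37944/13417 = 637650865/218750768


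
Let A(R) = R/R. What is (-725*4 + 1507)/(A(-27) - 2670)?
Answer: 1393/2669 ≈ 0.52192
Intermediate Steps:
A(R) = 1
(-725*4 + 1507)/(A(-27) - 2670) = (-725*4 + 1507)/(1 - 2670) = (-2900 + 1507)/(-2669) = -1393*(-1/2669) = 1393/2669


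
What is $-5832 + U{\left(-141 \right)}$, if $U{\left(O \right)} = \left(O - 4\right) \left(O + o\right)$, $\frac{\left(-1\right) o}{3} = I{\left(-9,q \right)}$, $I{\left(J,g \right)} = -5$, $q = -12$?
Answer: $12438$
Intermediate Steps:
$o = 15$ ($o = \left(-3\right) \left(-5\right) = 15$)
$U{\left(O \right)} = \left(-4 + O\right) \left(15 + O\right)$ ($U{\left(O \right)} = \left(O - 4\right) \left(O + 15\right) = \left(-4 + O\right) \left(15 + O\right)$)
$-5832 + U{\left(-141 \right)} = -5832 + \left(-60 + \left(-141\right)^{2} + 11 \left(-141\right)\right) = -5832 - -18270 = -5832 + 18270 = 12438$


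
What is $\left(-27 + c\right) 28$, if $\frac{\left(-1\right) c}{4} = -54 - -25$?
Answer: $2492$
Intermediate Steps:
$c = 116$ ($c = - 4 \left(-54 - -25\right) = - 4 \left(-54 + 25\right) = \left(-4\right) \left(-29\right) = 116$)
$\left(-27 + c\right) 28 = \left(-27 + 116\right) 28 = 89 \cdot 28 = 2492$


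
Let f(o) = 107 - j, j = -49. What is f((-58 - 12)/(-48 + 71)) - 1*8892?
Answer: -8736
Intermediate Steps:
f(o) = 156 (f(o) = 107 - 1*(-49) = 107 + 49 = 156)
f((-58 - 12)/(-48 + 71)) - 1*8892 = 156 - 1*8892 = 156 - 8892 = -8736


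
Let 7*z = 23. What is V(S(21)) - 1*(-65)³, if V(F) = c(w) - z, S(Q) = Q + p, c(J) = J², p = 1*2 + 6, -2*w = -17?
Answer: 7691431/28 ≈ 2.7469e+5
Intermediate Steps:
z = 23/7 (z = (⅐)*23 = 23/7 ≈ 3.2857)
w = 17/2 (w = -½*(-17) = 17/2 ≈ 8.5000)
p = 8 (p = 2 + 6 = 8)
S(Q) = 8 + Q (S(Q) = Q + 8 = 8 + Q)
V(F) = 1931/28 (V(F) = (17/2)² - 1*23/7 = 289/4 - 23/7 = 1931/28)
V(S(21)) - 1*(-65)³ = 1931/28 - 1*(-65)³ = 1931/28 - 1*(-274625) = 1931/28 + 274625 = 7691431/28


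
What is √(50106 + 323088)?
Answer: 3*√41466 ≈ 610.90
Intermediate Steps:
√(50106 + 323088) = √373194 = 3*√41466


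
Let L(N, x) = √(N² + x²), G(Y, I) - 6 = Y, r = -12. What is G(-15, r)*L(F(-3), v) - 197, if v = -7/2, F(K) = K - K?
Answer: -457/2 ≈ -228.50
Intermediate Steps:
F(K) = 0
G(Y, I) = 6 + Y
v = -7/2 (v = -7*½ = -7/2 ≈ -3.5000)
G(-15, r)*L(F(-3), v) - 197 = (6 - 15)*√(0² + (-7/2)²) - 197 = -9*√(0 + 49/4) - 197 = -9*√(49/4) - 197 = -9*7/2 - 197 = -63/2 - 197 = -457/2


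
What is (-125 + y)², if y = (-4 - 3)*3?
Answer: 21316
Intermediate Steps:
y = -21 (y = -7*3 = -21)
(-125 + y)² = (-125 - 21)² = (-146)² = 21316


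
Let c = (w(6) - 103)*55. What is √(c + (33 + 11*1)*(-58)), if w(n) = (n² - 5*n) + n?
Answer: I*√7557 ≈ 86.931*I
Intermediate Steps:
w(n) = n² - 4*n
c = -5005 (c = (6*(-4 + 6) - 103)*55 = (6*2 - 103)*55 = (12 - 103)*55 = -91*55 = -5005)
√(c + (33 + 11*1)*(-58)) = √(-5005 + (33 + 11*1)*(-58)) = √(-5005 + (33 + 11)*(-58)) = √(-5005 + 44*(-58)) = √(-5005 - 2552) = √(-7557) = I*√7557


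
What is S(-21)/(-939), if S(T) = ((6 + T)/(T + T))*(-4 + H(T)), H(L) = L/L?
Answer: 5/4382 ≈ 0.0011410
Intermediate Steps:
H(L) = 1
S(T) = -3*(6 + T)/(2*T) (S(T) = ((6 + T)/(T + T))*(-4 + 1) = ((6 + T)/((2*T)))*(-3) = ((6 + T)*(1/(2*T)))*(-3) = ((6 + T)/(2*T))*(-3) = -3*(6 + T)/(2*T))
S(-21)/(-939) = (-3/2 - 9/(-21))/(-939) = (-3/2 - 9*(-1/21))*(-1/939) = (-3/2 + 3/7)*(-1/939) = -15/14*(-1/939) = 5/4382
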